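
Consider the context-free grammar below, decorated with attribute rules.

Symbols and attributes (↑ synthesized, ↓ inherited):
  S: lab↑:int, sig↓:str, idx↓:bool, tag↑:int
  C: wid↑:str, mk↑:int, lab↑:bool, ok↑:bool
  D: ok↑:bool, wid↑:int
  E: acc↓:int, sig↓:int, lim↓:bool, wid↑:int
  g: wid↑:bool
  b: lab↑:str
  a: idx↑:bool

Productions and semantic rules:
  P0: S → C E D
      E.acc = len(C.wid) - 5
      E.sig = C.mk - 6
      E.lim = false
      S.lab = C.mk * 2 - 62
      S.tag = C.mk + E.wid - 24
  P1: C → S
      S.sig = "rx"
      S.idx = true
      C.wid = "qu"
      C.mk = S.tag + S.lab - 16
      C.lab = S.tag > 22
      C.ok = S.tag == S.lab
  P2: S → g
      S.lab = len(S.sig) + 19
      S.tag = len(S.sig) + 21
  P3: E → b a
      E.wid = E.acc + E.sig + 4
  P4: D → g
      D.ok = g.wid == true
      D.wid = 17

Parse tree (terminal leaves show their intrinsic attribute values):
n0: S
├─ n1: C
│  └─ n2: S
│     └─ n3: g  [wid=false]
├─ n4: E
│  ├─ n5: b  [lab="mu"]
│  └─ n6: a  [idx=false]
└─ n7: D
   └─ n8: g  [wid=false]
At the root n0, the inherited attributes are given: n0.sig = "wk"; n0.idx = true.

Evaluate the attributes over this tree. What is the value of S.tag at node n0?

1. n0.sig = "wk"  [given at root]
2. n0.idx = true  [given at root]
3. n2.sig = "rx"  ["rx"]
4. n2.idx = true  [true]
5. n3.wid = false  [terminal]
6. n2.lab = 21  [len(S.sig) + 19]
7. n2.tag = 23  [len(S.sig) + 21]
8. n1.wid = "qu"  ["qu"]
9. n1.mk = 28  [S.tag + S.lab - 16]
10. n1.lab = true  [S.tag > 22]
11. n1.ok = false  [S.tag == S.lab]
12. n4.acc = -3  [len(C.wid) - 5]
13. n4.sig = 22  [C.mk - 6]
14. n4.lim = false  [false]
15. n5.lab = "mu"  [terminal]
16. n6.idx = false  [terminal]
17. n4.wid = 23  [E.acc + E.sig + 4]
18. n8.wid = false  [terminal]
19. n7.ok = false  [g.wid == true]
20. n7.wid = 17  [17]
21. n0.lab = -6  [C.mk * 2 - 62]
22. n0.tag = 27  [C.mk + E.wid - 24]

27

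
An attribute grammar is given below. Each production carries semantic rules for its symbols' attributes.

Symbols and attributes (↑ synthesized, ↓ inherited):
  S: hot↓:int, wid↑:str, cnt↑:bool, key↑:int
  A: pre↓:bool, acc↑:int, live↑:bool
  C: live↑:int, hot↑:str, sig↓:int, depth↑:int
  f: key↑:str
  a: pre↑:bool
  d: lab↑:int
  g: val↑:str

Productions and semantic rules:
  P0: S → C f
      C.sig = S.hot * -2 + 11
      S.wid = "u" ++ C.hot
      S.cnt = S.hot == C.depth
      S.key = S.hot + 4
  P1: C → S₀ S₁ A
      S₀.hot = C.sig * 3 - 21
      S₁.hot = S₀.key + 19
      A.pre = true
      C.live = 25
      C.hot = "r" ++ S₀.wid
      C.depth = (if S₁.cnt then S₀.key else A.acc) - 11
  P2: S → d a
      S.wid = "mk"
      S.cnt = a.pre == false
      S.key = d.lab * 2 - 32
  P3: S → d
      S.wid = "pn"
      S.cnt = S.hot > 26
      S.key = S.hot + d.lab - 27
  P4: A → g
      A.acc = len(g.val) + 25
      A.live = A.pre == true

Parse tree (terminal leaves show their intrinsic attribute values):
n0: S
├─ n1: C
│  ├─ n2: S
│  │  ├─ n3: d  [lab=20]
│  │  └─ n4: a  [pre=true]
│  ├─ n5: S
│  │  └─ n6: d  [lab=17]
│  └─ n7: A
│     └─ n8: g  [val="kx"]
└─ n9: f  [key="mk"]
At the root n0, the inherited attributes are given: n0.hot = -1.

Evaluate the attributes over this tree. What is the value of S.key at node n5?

1. n0.hot = -1  [given at root]
2. n1.sig = 13  [S.hot * -2 + 11]
3. n2.hot = 18  [C.sig * 3 - 21]
4. n3.lab = 20  [terminal]
5. n4.pre = true  [terminal]
6. n2.wid = "mk"  ["mk"]
7. n2.cnt = false  [a.pre == false]
8. n2.key = 8  [d.lab * 2 - 32]
9. n5.hot = 27  [S₀.key + 19]
10. n6.lab = 17  [terminal]
11. n5.wid = "pn"  ["pn"]
12. n5.cnt = true  [S.hot > 26]
13. n5.key = 17  [S.hot + d.lab - 27]
14. n7.pre = true  [true]
15. n8.val = "kx"  [terminal]
16. n7.acc = 27  [len(g.val) + 25]
17. n7.live = true  [A.pre == true]
18. n1.live = 25  [25]
19. n1.hot = "rmk"  ["r" ++ S₀.wid]
20. n1.depth = -3  [(if S₁.cnt then S₀.key else A.acc) - 11]
21. n9.key = "mk"  [terminal]
22. n0.wid = "urmk"  ["u" ++ C.hot]
23. n0.cnt = false  [S.hot == C.depth]
24. n0.key = 3  [S.hot + 4]

17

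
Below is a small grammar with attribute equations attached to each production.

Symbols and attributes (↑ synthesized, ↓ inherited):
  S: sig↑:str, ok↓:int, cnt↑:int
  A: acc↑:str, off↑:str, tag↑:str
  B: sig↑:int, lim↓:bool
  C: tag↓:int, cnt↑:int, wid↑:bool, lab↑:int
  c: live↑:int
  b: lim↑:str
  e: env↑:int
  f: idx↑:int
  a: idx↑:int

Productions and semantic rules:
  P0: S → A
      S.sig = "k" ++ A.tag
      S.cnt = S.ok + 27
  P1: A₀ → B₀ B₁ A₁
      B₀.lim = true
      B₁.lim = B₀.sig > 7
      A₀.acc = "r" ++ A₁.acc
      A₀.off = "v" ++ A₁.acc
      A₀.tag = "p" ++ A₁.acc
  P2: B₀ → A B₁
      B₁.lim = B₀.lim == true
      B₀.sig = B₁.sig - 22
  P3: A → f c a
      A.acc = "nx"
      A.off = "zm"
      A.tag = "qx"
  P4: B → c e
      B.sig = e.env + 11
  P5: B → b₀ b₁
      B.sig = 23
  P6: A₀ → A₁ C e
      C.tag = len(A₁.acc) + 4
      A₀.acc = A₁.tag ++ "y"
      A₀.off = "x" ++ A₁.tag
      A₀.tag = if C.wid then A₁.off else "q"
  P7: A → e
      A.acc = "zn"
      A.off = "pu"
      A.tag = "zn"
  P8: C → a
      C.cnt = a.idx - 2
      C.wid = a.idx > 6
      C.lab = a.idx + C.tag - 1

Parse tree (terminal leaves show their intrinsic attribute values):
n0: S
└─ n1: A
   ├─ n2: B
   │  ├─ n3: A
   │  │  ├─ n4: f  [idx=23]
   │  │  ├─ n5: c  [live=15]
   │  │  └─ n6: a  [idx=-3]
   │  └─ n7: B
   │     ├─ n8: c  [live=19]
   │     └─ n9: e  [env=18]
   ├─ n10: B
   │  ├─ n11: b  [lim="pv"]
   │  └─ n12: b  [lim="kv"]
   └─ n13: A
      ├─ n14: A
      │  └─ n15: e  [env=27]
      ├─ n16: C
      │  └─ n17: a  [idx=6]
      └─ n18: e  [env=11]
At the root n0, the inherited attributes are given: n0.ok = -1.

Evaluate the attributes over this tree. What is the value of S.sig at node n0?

"kpzny"

1. n0.ok = -1  [given at root]
2. n2.lim = true  [true]
3. n4.idx = 23  [terminal]
4. n5.live = 15  [terminal]
5. n6.idx = -3  [terminal]
6. n3.acc = "nx"  ["nx"]
7. n3.off = "zm"  ["zm"]
8. n3.tag = "qx"  ["qx"]
9. n7.lim = true  [B₀.lim == true]
10. n8.live = 19  [terminal]
11. n9.env = 18  [terminal]
12. n7.sig = 29  [e.env + 11]
13. n2.sig = 7  [B₁.sig - 22]
14. n10.lim = false  [B₀.sig > 7]
15. n11.lim = "pv"  [terminal]
16. n12.lim = "kv"  [terminal]
17. n10.sig = 23  [23]
18. n15.env = 27  [terminal]
19. n14.acc = "zn"  ["zn"]
20. n14.off = "pu"  ["pu"]
21. n14.tag = "zn"  ["zn"]
22. n16.tag = 6  [len(A₁.acc) + 4]
23. n17.idx = 6  [terminal]
24. n16.cnt = 4  [a.idx - 2]
25. n16.wid = false  [a.idx > 6]
26. n16.lab = 11  [a.idx + C.tag - 1]
27. n18.env = 11  [terminal]
28. n13.acc = "zny"  [A₁.tag ++ "y"]
29. n13.off = "xzn"  ["x" ++ A₁.tag]
30. n13.tag = "q"  [if C.wid then A₁.off else "q"]
31. n1.acc = "rzny"  ["r" ++ A₁.acc]
32. n1.off = "vzny"  ["v" ++ A₁.acc]
33. n1.tag = "pzny"  ["p" ++ A₁.acc]
34. n0.sig = "kpzny"  ["k" ++ A.tag]
35. n0.cnt = 26  [S.ok + 27]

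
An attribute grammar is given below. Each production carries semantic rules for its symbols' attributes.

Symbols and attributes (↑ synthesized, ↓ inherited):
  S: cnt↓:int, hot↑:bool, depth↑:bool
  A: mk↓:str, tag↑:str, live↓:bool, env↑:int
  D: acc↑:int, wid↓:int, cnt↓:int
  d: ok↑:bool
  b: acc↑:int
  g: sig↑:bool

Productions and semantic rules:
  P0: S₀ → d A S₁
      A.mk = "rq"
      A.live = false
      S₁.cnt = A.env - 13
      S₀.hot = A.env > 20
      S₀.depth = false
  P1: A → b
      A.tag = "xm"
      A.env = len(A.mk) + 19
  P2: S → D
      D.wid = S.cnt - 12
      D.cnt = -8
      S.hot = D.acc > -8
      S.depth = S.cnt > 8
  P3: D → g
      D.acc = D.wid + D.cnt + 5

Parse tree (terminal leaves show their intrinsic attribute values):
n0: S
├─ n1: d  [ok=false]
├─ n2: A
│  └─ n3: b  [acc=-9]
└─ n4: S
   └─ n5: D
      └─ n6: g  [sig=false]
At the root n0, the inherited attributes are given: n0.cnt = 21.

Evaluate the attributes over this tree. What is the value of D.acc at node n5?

-7

1. n0.cnt = 21  [given at root]
2. n1.ok = false  [terminal]
3. n2.mk = "rq"  ["rq"]
4. n2.live = false  [false]
5. n3.acc = -9  [terminal]
6. n2.tag = "xm"  ["xm"]
7. n2.env = 21  [len(A.mk) + 19]
8. n4.cnt = 8  [A.env - 13]
9. n5.wid = -4  [S.cnt - 12]
10. n5.cnt = -8  [-8]
11. n6.sig = false  [terminal]
12. n5.acc = -7  [D.wid + D.cnt + 5]
13. n4.hot = true  [D.acc > -8]
14. n4.depth = false  [S.cnt > 8]
15. n0.hot = true  [A.env > 20]
16. n0.depth = false  [false]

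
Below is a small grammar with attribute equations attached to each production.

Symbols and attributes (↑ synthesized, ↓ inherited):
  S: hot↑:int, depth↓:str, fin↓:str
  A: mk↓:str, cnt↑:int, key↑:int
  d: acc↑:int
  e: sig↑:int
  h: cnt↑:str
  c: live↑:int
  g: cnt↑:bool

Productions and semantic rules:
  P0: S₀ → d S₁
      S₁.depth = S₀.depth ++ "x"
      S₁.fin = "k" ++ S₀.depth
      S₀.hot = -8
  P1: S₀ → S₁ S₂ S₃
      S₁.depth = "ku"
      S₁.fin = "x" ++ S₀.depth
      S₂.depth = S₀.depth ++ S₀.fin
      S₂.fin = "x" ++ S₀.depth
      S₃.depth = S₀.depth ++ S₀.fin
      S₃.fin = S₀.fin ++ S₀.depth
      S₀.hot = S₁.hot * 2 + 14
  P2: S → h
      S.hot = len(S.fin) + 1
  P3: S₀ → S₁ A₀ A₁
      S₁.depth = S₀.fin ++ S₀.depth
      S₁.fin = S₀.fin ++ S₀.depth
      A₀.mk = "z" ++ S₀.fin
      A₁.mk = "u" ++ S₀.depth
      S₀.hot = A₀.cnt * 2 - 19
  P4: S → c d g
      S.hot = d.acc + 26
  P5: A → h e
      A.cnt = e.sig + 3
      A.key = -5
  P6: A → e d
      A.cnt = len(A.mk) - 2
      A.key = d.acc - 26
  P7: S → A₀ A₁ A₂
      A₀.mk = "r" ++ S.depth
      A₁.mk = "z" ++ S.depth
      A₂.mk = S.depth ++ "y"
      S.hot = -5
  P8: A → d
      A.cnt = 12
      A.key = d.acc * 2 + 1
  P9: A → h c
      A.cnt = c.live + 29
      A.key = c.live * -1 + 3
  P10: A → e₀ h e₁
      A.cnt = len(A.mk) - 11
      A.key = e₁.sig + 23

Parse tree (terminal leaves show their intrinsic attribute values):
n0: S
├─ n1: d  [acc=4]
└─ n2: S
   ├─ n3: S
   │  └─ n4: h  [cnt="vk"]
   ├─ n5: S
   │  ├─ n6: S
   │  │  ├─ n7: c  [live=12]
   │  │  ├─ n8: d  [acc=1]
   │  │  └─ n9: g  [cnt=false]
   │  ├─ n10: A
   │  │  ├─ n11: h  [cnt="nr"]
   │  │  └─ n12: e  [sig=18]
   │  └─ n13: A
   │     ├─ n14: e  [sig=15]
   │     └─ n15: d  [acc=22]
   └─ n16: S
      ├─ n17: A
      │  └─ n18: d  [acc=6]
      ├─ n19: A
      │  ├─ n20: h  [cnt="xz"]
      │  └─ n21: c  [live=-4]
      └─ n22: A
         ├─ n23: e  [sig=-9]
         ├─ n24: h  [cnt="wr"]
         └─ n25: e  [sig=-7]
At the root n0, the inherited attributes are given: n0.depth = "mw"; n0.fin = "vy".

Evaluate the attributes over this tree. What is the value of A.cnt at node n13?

1. n0.depth = "mw"  [given at root]
2. n0.fin = "vy"  [given at root]
3. n1.acc = 4  [terminal]
4. n2.depth = "mwx"  [S₀.depth ++ "x"]
5. n2.fin = "kmw"  ["k" ++ S₀.depth]
6. n3.depth = "ku"  ["ku"]
7. n3.fin = "xmwx"  ["x" ++ S₀.depth]
8. n4.cnt = "vk"  [terminal]
9. n3.hot = 5  [len(S.fin) + 1]
10. n5.depth = "mwxkmw"  [S₀.depth ++ S₀.fin]
11. n5.fin = "xmwx"  ["x" ++ S₀.depth]
12. n6.depth = "xmwxmwxkmw"  [S₀.fin ++ S₀.depth]
13. n6.fin = "xmwxmwxkmw"  [S₀.fin ++ S₀.depth]
14. n7.live = 12  [terminal]
15. n8.acc = 1  [terminal]
16. n9.cnt = false  [terminal]
17. n6.hot = 27  [d.acc + 26]
18. n10.mk = "zxmwx"  ["z" ++ S₀.fin]
19. n11.cnt = "nr"  [terminal]
20. n12.sig = 18  [terminal]
21. n10.cnt = 21  [e.sig + 3]
22. n10.key = -5  [-5]
23. n13.mk = "umwxkmw"  ["u" ++ S₀.depth]
24. n14.sig = 15  [terminal]
25. n15.acc = 22  [terminal]
26. n13.cnt = 5  [len(A.mk) - 2]
27. n13.key = -4  [d.acc - 26]
28. n5.hot = 23  [A₀.cnt * 2 - 19]
29. n16.depth = "mwxkmw"  [S₀.depth ++ S₀.fin]
30. n16.fin = "kmwmwx"  [S₀.fin ++ S₀.depth]
31. n17.mk = "rmwxkmw"  ["r" ++ S.depth]
32. n18.acc = 6  [terminal]
33. n17.cnt = 12  [12]
34. n17.key = 13  [d.acc * 2 + 1]
35. n19.mk = "zmwxkmw"  ["z" ++ S.depth]
36. n20.cnt = "xz"  [terminal]
37. n21.live = -4  [terminal]
38. n19.cnt = 25  [c.live + 29]
39. n19.key = 7  [c.live * -1 + 3]
40. n22.mk = "mwxkmwy"  [S.depth ++ "y"]
41. n23.sig = -9  [terminal]
42. n24.cnt = "wr"  [terminal]
43. n25.sig = -7  [terminal]
44. n22.cnt = -4  [len(A.mk) - 11]
45. n22.key = 16  [e₁.sig + 23]
46. n16.hot = -5  [-5]
47. n2.hot = 24  [S₁.hot * 2 + 14]
48. n0.hot = -8  [-8]

5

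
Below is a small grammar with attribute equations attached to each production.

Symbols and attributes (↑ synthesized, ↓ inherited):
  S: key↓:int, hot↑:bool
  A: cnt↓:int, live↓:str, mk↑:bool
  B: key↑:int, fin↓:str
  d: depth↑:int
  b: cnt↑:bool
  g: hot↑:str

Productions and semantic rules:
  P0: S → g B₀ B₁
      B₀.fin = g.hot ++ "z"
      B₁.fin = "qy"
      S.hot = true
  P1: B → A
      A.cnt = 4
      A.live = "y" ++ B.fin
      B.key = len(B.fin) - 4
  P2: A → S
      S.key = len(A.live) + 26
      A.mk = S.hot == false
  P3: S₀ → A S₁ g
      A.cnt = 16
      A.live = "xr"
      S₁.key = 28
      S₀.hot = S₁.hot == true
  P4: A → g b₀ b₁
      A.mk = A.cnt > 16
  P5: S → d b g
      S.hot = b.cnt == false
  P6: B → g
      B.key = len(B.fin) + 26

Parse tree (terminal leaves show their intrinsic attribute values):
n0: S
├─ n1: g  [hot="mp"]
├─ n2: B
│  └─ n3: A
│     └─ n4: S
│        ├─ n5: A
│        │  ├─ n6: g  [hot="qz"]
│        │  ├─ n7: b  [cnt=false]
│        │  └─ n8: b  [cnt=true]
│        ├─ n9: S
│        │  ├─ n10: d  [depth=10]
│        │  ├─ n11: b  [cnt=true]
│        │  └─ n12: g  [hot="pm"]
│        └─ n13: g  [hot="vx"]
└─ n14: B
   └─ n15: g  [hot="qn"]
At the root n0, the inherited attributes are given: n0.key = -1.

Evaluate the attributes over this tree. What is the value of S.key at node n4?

1. n0.key = -1  [given at root]
2. n1.hot = "mp"  [terminal]
3. n2.fin = "mpz"  [g.hot ++ "z"]
4. n3.cnt = 4  [4]
5. n3.live = "ympz"  ["y" ++ B.fin]
6. n4.key = 30  [len(A.live) + 26]
7. n5.cnt = 16  [16]
8. n5.live = "xr"  ["xr"]
9. n6.hot = "qz"  [terminal]
10. n7.cnt = false  [terminal]
11. n8.cnt = true  [terminal]
12. n5.mk = false  [A.cnt > 16]
13. n9.key = 28  [28]
14. n10.depth = 10  [terminal]
15. n11.cnt = true  [terminal]
16. n12.hot = "pm"  [terminal]
17. n9.hot = false  [b.cnt == false]
18. n13.hot = "vx"  [terminal]
19. n4.hot = false  [S₁.hot == true]
20. n3.mk = true  [S.hot == false]
21. n2.key = -1  [len(B.fin) - 4]
22. n14.fin = "qy"  ["qy"]
23. n15.hot = "qn"  [terminal]
24. n14.key = 28  [len(B.fin) + 26]
25. n0.hot = true  [true]

30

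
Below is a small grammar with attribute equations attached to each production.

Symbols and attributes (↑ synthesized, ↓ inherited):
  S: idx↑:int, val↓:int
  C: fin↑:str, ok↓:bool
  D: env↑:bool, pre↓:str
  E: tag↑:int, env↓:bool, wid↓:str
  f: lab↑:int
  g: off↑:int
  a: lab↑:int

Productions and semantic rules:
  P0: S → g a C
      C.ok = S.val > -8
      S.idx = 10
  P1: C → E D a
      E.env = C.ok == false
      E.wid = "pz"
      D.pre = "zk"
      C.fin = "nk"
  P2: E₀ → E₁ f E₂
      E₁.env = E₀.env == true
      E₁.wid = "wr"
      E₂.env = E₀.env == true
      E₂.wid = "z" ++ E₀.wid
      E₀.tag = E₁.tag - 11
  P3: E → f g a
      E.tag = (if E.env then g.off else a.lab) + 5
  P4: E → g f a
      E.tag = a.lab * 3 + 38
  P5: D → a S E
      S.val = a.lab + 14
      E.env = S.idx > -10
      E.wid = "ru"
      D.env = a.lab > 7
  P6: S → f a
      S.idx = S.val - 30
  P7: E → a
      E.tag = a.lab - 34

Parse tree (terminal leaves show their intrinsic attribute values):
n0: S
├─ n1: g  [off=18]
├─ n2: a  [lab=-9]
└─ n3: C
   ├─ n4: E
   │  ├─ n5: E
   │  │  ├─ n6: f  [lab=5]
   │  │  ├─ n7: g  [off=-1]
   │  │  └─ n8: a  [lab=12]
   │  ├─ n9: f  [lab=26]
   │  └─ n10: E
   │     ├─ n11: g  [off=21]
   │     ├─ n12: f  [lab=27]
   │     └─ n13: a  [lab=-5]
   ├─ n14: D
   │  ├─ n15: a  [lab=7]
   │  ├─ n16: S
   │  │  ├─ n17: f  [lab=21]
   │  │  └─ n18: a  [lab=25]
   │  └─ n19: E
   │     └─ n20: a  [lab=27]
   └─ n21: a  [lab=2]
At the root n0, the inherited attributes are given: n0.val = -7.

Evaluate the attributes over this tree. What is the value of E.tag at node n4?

6

1. n0.val = -7  [given at root]
2. n1.off = 18  [terminal]
3. n2.lab = -9  [terminal]
4. n3.ok = true  [S.val > -8]
5. n4.env = false  [C.ok == false]
6. n4.wid = "pz"  ["pz"]
7. n5.env = false  [E₀.env == true]
8. n5.wid = "wr"  ["wr"]
9. n6.lab = 5  [terminal]
10. n7.off = -1  [terminal]
11. n8.lab = 12  [terminal]
12. n5.tag = 17  [(if E.env then g.off else a.lab) + 5]
13. n9.lab = 26  [terminal]
14. n10.env = false  [E₀.env == true]
15. n10.wid = "zpz"  ["z" ++ E₀.wid]
16. n11.off = 21  [terminal]
17. n12.lab = 27  [terminal]
18. n13.lab = -5  [terminal]
19. n10.tag = 23  [a.lab * 3 + 38]
20. n4.tag = 6  [E₁.tag - 11]
21. n14.pre = "zk"  ["zk"]
22. n15.lab = 7  [terminal]
23. n16.val = 21  [a.lab + 14]
24. n17.lab = 21  [terminal]
25. n18.lab = 25  [terminal]
26. n16.idx = -9  [S.val - 30]
27. n19.env = true  [S.idx > -10]
28. n19.wid = "ru"  ["ru"]
29. n20.lab = 27  [terminal]
30. n19.tag = -7  [a.lab - 34]
31. n14.env = false  [a.lab > 7]
32. n21.lab = 2  [terminal]
33. n3.fin = "nk"  ["nk"]
34. n0.idx = 10  [10]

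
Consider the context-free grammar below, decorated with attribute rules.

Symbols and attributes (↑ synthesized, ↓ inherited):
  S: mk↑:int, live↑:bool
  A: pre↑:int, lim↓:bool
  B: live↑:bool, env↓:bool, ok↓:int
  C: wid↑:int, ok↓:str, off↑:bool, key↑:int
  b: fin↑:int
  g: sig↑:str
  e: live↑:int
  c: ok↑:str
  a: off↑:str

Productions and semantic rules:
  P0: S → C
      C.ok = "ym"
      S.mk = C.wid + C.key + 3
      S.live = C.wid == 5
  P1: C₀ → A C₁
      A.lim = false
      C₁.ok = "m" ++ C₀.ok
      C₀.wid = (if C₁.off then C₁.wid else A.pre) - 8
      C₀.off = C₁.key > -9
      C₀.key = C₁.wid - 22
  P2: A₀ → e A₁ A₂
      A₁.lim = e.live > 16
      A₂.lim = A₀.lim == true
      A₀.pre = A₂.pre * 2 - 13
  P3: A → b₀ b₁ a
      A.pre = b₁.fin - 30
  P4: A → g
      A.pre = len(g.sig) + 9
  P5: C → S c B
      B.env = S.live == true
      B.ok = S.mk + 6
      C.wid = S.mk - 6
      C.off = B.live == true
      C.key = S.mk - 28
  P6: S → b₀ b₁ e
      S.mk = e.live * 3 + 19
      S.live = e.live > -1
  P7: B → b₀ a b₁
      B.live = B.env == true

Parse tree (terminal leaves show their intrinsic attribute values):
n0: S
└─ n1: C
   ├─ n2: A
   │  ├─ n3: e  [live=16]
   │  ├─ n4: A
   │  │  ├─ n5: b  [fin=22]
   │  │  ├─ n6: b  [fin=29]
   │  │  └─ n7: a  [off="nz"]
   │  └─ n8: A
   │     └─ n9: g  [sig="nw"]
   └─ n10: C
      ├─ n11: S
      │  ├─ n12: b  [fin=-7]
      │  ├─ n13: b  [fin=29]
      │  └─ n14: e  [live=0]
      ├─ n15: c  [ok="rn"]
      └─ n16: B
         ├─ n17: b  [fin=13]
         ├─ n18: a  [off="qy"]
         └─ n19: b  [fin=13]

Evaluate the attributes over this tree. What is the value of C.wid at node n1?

1. n1.ok = "ym"  ["ym"]
2. n2.lim = false  [false]
3. n3.live = 16  [terminal]
4. n4.lim = false  [e.live > 16]
5. n5.fin = 22  [terminal]
6. n6.fin = 29  [terminal]
7. n7.off = "nz"  [terminal]
8. n4.pre = -1  [b₁.fin - 30]
9. n8.lim = false  [A₀.lim == true]
10. n9.sig = "nw"  [terminal]
11. n8.pre = 11  [len(g.sig) + 9]
12. n2.pre = 9  [A₂.pre * 2 - 13]
13. n10.ok = "mym"  ["m" ++ C₀.ok]
14. n12.fin = -7  [terminal]
15. n13.fin = 29  [terminal]
16. n14.live = 0  [terminal]
17. n11.mk = 19  [e.live * 3 + 19]
18. n11.live = true  [e.live > -1]
19. n15.ok = "rn"  [terminal]
20. n16.env = true  [S.live == true]
21. n16.ok = 25  [S.mk + 6]
22. n17.fin = 13  [terminal]
23. n18.off = "qy"  [terminal]
24. n19.fin = 13  [terminal]
25. n16.live = true  [B.env == true]
26. n10.wid = 13  [S.mk - 6]
27. n10.off = true  [B.live == true]
28. n10.key = -9  [S.mk - 28]
29. n1.wid = 5  [(if C₁.off then C₁.wid else A.pre) - 8]
30. n1.off = false  [C₁.key > -9]
31. n1.key = -9  [C₁.wid - 22]
32. n0.mk = -1  [C.wid + C.key + 3]
33. n0.live = true  [C.wid == 5]

5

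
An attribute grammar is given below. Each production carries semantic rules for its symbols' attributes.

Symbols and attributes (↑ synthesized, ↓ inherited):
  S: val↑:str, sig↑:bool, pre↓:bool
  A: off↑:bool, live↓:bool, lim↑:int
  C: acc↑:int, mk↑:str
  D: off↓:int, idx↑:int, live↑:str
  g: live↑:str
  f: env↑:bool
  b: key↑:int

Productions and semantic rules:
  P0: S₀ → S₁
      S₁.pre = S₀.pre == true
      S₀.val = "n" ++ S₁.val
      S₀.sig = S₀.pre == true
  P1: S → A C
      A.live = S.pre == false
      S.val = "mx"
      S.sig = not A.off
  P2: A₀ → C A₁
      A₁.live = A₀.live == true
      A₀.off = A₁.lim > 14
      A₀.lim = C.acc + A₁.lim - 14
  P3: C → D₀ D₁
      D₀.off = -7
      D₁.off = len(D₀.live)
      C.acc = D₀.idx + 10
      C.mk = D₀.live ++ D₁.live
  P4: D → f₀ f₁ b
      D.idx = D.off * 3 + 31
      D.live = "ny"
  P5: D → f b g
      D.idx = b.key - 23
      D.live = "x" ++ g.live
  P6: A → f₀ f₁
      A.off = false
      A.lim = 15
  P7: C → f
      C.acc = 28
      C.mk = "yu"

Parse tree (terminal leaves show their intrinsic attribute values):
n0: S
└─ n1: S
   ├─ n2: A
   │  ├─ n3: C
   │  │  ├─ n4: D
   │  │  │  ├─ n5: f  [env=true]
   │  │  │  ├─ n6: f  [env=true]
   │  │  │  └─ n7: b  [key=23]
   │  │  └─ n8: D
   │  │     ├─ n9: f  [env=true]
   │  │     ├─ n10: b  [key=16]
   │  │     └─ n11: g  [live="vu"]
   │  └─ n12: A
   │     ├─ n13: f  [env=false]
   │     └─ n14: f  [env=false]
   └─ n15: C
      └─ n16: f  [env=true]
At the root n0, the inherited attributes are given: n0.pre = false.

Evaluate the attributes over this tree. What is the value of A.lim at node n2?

1. n0.pre = false  [given at root]
2. n1.pre = false  [S₀.pre == true]
3. n2.live = true  [S.pre == false]
4. n4.off = -7  [-7]
5. n5.env = true  [terminal]
6. n6.env = true  [terminal]
7. n7.key = 23  [terminal]
8. n4.idx = 10  [D.off * 3 + 31]
9. n4.live = "ny"  ["ny"]
10. n8.off = 2  [len(D₀.live)]
11. n9.env = true  [terminal]
12. n10.key = 16  [terminal]
13. n11.live = "vu"  [terminal]
14. n8.idx = -7  [b.key - 23]
15. n8.live = "xvu"  ["x" ++ g.live]
16. n3.acc = 20  [D₀.idx + 10]
17. n3.mk = "nyxvu"  [D₀.live ++ D₁.live]
18. n12.live = true  [A₀.live == true]
19. n13.env = false  [terminal]
20. n14.env = false  [terminal]
21. n12.off = false  [false]
22. n12.lim = 15  [15]
23. n2.off = true  [A₁.lim > 14]
24. n2.lim = 21  [C.acc + A₁.lim - 14]
25. n16.env = true  [terminal]
26. n15.acc = 28  [28]
27. n15.mk = "yu"  ["yu"]
28. n1.val = "mx"  ["mx"]
29. n1.sig = false  [not A.off]
30. n0.val = "nmx"  ["n" ++ S₁.val]
31. n0.sig = false  [S₀.pre == true]

21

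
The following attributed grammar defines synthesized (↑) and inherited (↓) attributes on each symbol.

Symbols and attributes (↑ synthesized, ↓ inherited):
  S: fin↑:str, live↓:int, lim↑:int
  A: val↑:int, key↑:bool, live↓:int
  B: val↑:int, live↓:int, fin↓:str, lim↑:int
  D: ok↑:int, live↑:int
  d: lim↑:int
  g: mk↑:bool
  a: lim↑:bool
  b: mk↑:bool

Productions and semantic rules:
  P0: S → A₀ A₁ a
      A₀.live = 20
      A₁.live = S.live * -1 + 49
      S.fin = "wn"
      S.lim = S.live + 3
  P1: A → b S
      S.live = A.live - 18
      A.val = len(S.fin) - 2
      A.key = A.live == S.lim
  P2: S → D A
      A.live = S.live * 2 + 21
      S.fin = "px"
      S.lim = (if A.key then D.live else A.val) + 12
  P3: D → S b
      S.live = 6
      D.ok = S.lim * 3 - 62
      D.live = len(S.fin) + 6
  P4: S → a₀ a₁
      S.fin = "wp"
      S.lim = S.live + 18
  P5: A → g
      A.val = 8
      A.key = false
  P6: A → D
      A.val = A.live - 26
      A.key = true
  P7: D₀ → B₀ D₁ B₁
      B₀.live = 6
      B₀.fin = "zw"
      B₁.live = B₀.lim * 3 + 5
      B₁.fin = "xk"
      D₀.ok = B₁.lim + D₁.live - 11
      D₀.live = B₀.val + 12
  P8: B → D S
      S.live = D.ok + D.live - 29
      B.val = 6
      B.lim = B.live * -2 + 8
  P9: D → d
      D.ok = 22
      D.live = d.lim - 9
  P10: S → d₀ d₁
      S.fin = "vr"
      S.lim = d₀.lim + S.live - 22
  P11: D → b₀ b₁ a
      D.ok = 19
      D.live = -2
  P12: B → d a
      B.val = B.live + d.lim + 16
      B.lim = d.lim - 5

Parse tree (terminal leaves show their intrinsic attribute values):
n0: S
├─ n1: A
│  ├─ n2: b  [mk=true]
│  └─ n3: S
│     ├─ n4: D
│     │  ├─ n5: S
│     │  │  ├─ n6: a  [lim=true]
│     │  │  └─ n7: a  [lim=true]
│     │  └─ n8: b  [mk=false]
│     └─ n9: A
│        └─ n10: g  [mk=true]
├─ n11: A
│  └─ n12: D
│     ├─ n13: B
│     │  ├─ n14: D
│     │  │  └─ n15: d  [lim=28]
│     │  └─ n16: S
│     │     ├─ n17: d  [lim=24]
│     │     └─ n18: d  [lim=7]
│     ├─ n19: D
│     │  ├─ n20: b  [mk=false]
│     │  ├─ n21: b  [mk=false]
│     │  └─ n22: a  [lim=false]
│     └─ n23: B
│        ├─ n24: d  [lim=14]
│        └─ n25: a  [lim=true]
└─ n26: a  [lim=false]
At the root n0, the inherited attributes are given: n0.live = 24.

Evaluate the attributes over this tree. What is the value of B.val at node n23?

1. n0.live = 24  [given at root]
2. n1.live = 20  [20]
3. n2.mk = true  [terminal]
4. n3.live = 2  [A.live - 18]
5. n5.live = 6  [6]
6. n6.lim = true  [terminal]
7. n7.lim = true  [terminal]
8. n5.fin = "wp"  ["wp"]
9. n5.lim = 24  [S.live + 18]
10. n8.mk = false  [terminal]
11. n4.ok = 10  [S.lim * 3 - 62]
12. n4.live = 8  [len(S.fin) + 6]
13. n9.live = 25  [S.live * 2 + 21]
14. n10.mk = true  [terminal]
15. n9.val = 8  [8]
16. n9.key = false  [false]
17. n3.fin = "px"  ["px"]
18. n3.lim = 20  [(if A.key then D.live else A.val) + 12]
19. n1.val = 0  [len(S.fin) - 2]
20. n1.key = true  [A.live == S.lim]
21. n11.live = 25  [S.live * -1 + 49]
22. n13.live = 6  [6]
23. n13.fin = "zw"  ["zw"]
24. n15.lim = 28  [terminal]
25. n14.ok = 22  [22]
26. n14.live = 19  [d.lim - 9]
27. n16.live = 12  [D.ok + D.live - 29]
28. n17.lim = 24  [terminal]
29. n18.lim = 7  [terminal]
30. n16.fin = "vr"  ["vr"]
31. n16.lim = 14  [d₀.lim + S.live - 22]
32. n13.val = 6  [6]
33. n13.lim = -4  [B.live * -2 + 8]
34. n20.mk = false  [terminal]
35. n21.mk = false  [terminal]
36. n22.lim = false  [terminal]
37. n19.ok = 19  [19]
38. n19.live = -2  [-2]
39. n23.live = -7  [B₀.lim * 3 + 5]
40. n23.fin = "xk"  ["xk"]
41. n24.lim = 14  [terminal]
42. n25.lim = true  [terminal]
43. n23.val = 23  [B.live + d.lim + 16]
44. n23.lim = 9  [d.lim - 5]
45. n12.ok = -4  [B₁.lim + D₁.live - 11]
46. n12.live = 18  [B₀.val + 12]
47. n11.val = -1  [A.live - 26]
48. n11.key = true  [true]
49. n26.lim = false  [terminal]
50. n0.fin = "wn"  ["wn"]
51. n0.lim = 27  [S.live + 3]

23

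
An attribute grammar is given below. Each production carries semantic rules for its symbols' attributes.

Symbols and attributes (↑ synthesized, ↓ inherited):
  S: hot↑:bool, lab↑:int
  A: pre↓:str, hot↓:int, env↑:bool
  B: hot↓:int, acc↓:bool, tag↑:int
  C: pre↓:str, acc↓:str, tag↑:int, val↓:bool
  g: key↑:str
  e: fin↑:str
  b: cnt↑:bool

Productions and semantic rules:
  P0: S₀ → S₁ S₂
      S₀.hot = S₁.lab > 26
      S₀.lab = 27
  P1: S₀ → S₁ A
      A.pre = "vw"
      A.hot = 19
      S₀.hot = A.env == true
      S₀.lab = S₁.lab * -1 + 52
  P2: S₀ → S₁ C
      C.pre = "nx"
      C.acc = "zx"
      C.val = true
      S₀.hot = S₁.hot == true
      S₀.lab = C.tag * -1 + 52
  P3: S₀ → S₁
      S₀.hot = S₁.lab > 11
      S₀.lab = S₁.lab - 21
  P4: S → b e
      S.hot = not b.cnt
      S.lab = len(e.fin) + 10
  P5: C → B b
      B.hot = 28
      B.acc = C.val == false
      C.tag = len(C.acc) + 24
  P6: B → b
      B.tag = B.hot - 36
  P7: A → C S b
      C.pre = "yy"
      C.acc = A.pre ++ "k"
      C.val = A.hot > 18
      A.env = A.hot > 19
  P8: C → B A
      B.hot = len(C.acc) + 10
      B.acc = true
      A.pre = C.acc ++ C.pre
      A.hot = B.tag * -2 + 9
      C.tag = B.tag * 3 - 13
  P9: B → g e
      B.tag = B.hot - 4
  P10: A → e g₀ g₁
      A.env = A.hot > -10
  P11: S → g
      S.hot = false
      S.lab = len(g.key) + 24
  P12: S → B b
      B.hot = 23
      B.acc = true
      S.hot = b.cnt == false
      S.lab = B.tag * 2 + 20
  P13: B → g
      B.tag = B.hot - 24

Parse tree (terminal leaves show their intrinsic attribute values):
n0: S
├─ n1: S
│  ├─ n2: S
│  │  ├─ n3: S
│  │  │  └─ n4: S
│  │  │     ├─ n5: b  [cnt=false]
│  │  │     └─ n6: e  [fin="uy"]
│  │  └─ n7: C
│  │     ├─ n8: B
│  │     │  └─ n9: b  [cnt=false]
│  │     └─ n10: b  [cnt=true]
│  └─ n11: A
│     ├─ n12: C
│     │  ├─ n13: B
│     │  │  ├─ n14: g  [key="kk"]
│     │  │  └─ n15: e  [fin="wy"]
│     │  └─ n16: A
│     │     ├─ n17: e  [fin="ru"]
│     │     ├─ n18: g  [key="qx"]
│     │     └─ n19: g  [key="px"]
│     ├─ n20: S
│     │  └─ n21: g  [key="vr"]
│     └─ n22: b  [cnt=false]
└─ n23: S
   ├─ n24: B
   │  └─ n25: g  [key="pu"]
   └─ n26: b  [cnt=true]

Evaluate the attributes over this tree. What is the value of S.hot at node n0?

1. n5.cnt = false  [terminal]
2. n6.fin = "uy"  [terminal]
3. n4.hot = true  [not b.cnt]
4. n4.lab = 12  [len(e.fin) + 10]
5. n3.hot = true  [S₁.lab > 11]
6. n3.lab = -9  [S₁.lab - 21]
7. n7.pre = "nx"  ["nx"]
8. n7.acc = "zx"  ["zx"]
9. n7.val = true  [true]
10. n8.hot = 28  [28]
11. n8.acc = false  [C.val == false]
12. n9.cnt = false  [terminal]
13. n8.tag = -8  [B.hot - 36]
14. n10.cnt = true  [terminal]
15. n7.tag = 26  [len(C.acc) + 24]
16. n2.hot = true  [S₁.hot == true]
17. n2.lab = 26  [C.tag * -1 + 52]
18. n11.pre = "vw"  ["vw"]
19. n11.hot = 19  [19]
20. n12.pre = "yy"  ["yy"]
21. n12.acc = "vwk"  [A.pre ++ "k"]
22. n12.val = true  [A.hot > 18]
23. n13.hot = 13  [len(C.acc) + 10]
24. n13.acc = true  [true]
25. n14.key = "kk"  [terminal]
26. n15.fin = "wy"  [terminal]
27. n13.tag = 9  [B.hot - 4]
28. n16.pre = "vwkyy"  [C.acc ++ C.pre]
29. n16.hot = -9  [B.tag * -2 + 9]
30. n17.fin = "ru"  [terminal]
31. n18.key = "qx"  [terminal]
32. n19.key = "px"  [terminal]
33. n16.env = true  [A.hot > -10]
34. n12.tag = 14  [B.tag * 3 - 13]
35. n21.key = "vr"  [terminal]
36. n20.hot = false  [false]
37. n20.lab = 26  [len(g.key) + 24]
38. n22.cnt = false  [terminal]
39. n11.env = false  [A.hot > 19]
40. n1.hot = false  [A.env == true]
41. n1.lab = 26  [S₁.lab * -1 + 52]
42. n24.hot = 23  [23]
43. n24.acc = true  [true]
44. n25.key = "pu"  [terminal]
45. n24.tag = -1  [B.hot - 24]
46. n26.cnt = true  [terminal]
47. n23.hot = false  [b.cnt == false]
48. n23.lab = 18  [B.tag * 2 + 20]
49. n0.hot = false  [S₁.lab > 26]
50. n0.lab = 27  [27]

false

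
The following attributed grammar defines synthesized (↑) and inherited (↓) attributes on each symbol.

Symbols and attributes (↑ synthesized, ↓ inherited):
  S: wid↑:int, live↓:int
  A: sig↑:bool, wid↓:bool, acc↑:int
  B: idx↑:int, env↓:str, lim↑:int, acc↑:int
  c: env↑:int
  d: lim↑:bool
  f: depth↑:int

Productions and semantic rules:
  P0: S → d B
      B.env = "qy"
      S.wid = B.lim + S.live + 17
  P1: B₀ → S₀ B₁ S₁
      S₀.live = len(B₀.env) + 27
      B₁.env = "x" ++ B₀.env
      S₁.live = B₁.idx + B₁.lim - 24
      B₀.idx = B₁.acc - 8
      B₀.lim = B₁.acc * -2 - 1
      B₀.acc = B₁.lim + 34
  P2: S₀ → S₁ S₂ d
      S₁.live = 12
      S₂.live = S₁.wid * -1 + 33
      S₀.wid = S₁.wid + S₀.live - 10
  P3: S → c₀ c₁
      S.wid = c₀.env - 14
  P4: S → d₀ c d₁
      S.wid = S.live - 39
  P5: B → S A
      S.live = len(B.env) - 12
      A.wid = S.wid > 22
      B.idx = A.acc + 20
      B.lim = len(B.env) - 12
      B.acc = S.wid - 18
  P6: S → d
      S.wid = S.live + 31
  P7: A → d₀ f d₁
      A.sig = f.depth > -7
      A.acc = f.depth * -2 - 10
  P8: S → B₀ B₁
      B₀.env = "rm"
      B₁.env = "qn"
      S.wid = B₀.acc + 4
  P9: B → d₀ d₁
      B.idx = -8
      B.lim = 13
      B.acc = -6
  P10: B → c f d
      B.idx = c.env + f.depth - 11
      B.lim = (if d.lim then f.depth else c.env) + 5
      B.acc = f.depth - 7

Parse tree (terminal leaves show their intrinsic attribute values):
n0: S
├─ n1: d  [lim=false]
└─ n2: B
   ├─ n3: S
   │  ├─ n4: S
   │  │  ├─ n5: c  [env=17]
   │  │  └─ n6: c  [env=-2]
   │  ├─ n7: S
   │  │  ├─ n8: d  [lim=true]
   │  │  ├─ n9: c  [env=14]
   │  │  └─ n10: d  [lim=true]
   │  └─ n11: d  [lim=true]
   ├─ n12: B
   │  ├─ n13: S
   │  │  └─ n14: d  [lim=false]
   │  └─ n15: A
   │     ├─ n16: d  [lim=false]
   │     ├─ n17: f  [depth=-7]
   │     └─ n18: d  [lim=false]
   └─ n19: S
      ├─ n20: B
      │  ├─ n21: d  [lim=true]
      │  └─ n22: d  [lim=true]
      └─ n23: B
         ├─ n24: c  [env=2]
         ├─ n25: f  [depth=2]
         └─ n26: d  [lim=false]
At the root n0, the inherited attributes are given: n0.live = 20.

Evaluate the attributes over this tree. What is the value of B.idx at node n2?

1. n0.live = 20  [given at root]
2. n1.lim = false  [terminal]
3. n2.env = "qy"  ["qy"]
4. n3.live = 29  [len(B₀.env) + 27]
5. n4.live = 12  [12]
6. n5.env = 17  [terminal]
7. n6.env = -2  [terminal]
8. n4.wid = 3  [c₀.env - 14]
9. n7.live = 30  [S₁.wid * -1 + 33]
10. n8.lim = true  [terminal]
11. n9.env = 14  [terminal]
12. n10.lim = true  [terminal]
13. n7.wid = -9  [S.live - 39]
14. n11.lim = true  [terminal]
15. n3.wid = 22  [S₁.wid + S₀.live - 10]
16. n12.env = "xqy"  ["x" ++ B₀.env]
17. n13.live = -9  [len(B.env) - 12]
18. n14.lim = false  [terminal]
19. n13.wid = 22  [S.live + 31]
20. n15.wid = false  [S.wid > 22]
21. n16.lim = false  [terminal]
22. n17.depth = -7  [terminal]
23. n18.lim = false  [terminal]
24. n15.sig = false  [f.depth > -7]
25. n15.acc = 4  [f.depth * -2 - 10]
26. n12.idx = 24  [A.acc + 20]
27. n12.lim = -9  [len(B.env) - 12]
28. n12.acc = 4  [S.wid - 18]
29. n19.live = -9  [B₁.idx + B₁.lim - 24]
30. n20.env = "rm"  ["rm"]
31. n21.lim = true  [terminal]
32. n22.lim = true  [terminal]
33. n20.idx = -8  [-8]
34. n20.lim = 13  [13]
35. n20.acc = -6  [-6]
36. n23.env = "qn"  ["qn"]
37. n24.env = 2  [terminal]
38. n25.depth = 2  [terminal]
39. n26.lim = false  [terminal]
40. n23.idx = -7  [c.env + f.depth - 11]
41. n23.lim = 7  [(if d.lim then f.depth else c.env) + 5]
42. n23.acc = -5  [f.depth - 7]
43. n19.wid = -2  [B₀.acc + 4]
44. n2.idx = -4  [B₁.acc - 8]
45. n2.lim = -9  [B₁.acc * -2 - 1]
46. n2.acc = 25  [B₁.lim + 34]
47. n0.wid = 28  [B.lim + S.live + 17]

-4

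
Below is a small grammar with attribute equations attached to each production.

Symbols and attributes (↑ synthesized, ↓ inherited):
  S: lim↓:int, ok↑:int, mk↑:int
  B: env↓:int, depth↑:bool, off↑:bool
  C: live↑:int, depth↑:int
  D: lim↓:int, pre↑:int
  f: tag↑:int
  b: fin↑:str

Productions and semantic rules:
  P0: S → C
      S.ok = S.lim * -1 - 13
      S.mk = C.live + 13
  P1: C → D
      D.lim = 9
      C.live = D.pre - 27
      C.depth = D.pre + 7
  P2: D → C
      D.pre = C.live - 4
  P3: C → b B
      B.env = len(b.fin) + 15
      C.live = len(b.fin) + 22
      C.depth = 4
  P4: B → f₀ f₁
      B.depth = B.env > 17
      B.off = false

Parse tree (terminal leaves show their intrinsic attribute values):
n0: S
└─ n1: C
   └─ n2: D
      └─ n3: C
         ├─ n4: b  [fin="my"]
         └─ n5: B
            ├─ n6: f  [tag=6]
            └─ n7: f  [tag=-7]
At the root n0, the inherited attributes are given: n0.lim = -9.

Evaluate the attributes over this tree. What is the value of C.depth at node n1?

1. n0.lim = -9  [given at root]
2. n2.lim = 9  [9]
3. n4.fin = "my"  [terminal]
4. n5.env = 17  [len(b.fin) + 15]
5. n6.tag = 6  [terminal]
6. n7.tag = -7  [terminal]
7. n5.depth = false  [B.env > 17]
8. n5.off = false  [false]
9. n3.live = 24  [len(b.fin) + 22]
10. n3.depth = 4  [4]
11. n2.pre = 20  [C.live - 4]
12. n1.live = -7  [D.pre - 27]
13. n1.depth = 27  [D.pre + 7]
14. n0.ok = -4  [S.lim * -1 - 13]
15. n0.mk = 6  [C.live + 13]

27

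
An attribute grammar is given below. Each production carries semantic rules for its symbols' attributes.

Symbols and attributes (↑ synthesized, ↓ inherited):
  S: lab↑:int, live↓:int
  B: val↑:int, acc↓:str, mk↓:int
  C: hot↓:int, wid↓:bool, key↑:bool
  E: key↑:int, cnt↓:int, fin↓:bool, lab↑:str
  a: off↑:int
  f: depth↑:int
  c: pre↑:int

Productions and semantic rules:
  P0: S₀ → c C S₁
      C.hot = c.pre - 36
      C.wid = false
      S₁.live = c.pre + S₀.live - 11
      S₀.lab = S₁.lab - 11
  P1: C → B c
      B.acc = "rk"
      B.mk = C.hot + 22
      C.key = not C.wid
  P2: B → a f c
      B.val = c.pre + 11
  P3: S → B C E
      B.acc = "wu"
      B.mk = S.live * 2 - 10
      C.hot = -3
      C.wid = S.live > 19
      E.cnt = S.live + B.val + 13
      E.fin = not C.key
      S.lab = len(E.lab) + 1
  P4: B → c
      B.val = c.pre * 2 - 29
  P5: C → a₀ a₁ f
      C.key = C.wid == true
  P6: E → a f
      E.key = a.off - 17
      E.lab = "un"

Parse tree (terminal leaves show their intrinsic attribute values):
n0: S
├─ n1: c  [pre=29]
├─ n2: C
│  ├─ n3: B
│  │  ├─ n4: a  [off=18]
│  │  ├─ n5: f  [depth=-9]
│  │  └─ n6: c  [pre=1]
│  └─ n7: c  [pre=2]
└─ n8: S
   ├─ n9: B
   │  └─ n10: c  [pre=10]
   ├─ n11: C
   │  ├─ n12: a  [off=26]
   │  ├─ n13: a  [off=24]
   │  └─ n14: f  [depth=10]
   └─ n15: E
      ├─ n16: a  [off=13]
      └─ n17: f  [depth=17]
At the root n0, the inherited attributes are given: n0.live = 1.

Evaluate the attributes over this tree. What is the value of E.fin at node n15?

true

1. n0.live = 1  [given at root]
2. n1.pre = 29  [terminal]
3. n2.hot = -7  [c.pre - 36]
4. n2.wid = false  [false]
5. n3.acc = "rk"  ["rk"]
6. n3.mk = 15  [C.hot + 22]
7. n4.off = 18  [terminal]
8. n5.depth = -9  [terminal]
9. n6.pre = 1  [terminal]
10. n3.val = 12  [c.pre + 11]
11. n7.pre = 2  [terminal]
12. n2.key = true  [not C.wid]
13. n8.live = 19  [c.pre + S₀.live - 11]
14. n9.acc = "wu"  ["wu"]
15. n9.mk = 28  [S.live * 2 - 10]
16. n10.pre = 10  [terminal]
17. n9.val = -9  [c.pre * 2 - 29]
18. n11.hot = -3  [-3]
19. n11.wid = false  [S.live > 19]
20. n12.off = 26  [terminal]
21. n13.off = 24  [terminal]
22. n14.depth = 10  [terminal]
23. n11.key = false  [C.wid == true]
24. n15.cnt = 23  [S.live + B.val + 13]
25. n15.fin = true  [not C.key]
26. n16.off = 13  [terminal]
27. n17.depth = 17  [terminal]
28. n15.key = -4  [a.off - 17]
29. n15.lab = "un"  ["un"]
30. n8.lab = 3  [len(E.lab) + 1]
31. n0.lab = -8  [S₁.lab - 11]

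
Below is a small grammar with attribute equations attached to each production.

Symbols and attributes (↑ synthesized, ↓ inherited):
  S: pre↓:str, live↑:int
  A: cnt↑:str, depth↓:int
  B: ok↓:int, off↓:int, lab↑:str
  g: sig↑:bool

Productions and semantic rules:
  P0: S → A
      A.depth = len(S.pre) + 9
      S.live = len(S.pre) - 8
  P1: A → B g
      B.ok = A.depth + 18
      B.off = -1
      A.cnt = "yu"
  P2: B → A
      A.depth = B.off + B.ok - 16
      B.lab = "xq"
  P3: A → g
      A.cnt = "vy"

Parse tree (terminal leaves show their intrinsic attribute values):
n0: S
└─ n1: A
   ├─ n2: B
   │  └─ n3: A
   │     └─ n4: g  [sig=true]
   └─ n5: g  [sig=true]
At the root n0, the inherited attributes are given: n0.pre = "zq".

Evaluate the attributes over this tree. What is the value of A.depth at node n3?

12

1. n0.pre = "zq"  [given at root]
2. n1.depth = 11  [len(S.pre) + 9]
3. n2.ok = 29  [A.depth + 18]
4. n2.off = -1  [-1]
5. n3.depth = 12  [B.off + B.ok - 16]
6. n4.sig = true  [terminal]
7. n3.cnt = "vy"  ["vy"]
8. n2.lab = "xq"  ["xq"]
9. n5.sig = true  [terminal]
10. n1.cnt = "yu"  ["yu"]
11. n0.live = -6  [len(S.pre) - 8]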